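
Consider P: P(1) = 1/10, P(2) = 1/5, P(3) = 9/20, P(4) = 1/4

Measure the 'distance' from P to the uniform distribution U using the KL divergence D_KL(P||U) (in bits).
0.1850 bits

U(i) = 1/4 for all i

D_KL(P||U) = Σ P(x) log₂(P(x) / (1/4))
           = Σ P(x) log₂(P(x)) + log₂(4)
           = log₂(4) - H(P)

H(P) = -Σ P(x) log₂(P(x)):
  -P(1)·log₂(P(1)) = -(1/10)·log₂(1/10) = 0.33219
  -P(2)·log₂(P(2)) = -(1/5)·log₂(1/5) = 0.46439
  -P(3)·log₂(P(3)) = -(9/20)·log₂(9/20) = 0.51840
  -P(4)·log₂(P(4)) = -(1/4)·log₂(1/4) = 0.50000
H(P) = 0.33219 + 0.46439 + 0.51840 + 0.50000 = 1.81498 bits

log₂(4) = 2.00000 bits

D_KL(P||U) = 2.00000 - 1.81498 = 0.18502 ≈ 0.1850 bits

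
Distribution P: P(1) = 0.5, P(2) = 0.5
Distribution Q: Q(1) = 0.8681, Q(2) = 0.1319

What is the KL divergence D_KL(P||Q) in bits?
0.5633 bits

D_KL(P||Q) = Σ P(x) log₂(P(x)/Q(x))

Computing term by term:
  P(1)·log₂(P(1)/Q(1)) = 0.5·log₂(0.5/0.8681) = -0.39797
  P(2)·log₂(P(2)/Q(2)) = 0.5·log₂(0.5/0.1319) = 0.96124

D_KL(P||Q) = -0.39797 + 0.96124 = 0.56327 ≈ 0.5633 bits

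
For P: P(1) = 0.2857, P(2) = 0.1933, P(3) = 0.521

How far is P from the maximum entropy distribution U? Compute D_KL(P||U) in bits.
0.1202 bits

U(i) = 1/3 for all i

D_KL(P||U) = Σ P(x) log₂(P(x) / (1/3))
           = Σ P(x) log₂(P(x)) + log₂(3)
           = log₂(3) - H(P)

H(P) = -Σ P(x) log₂(P(x)):
  -P(1)·log₂(P(1)) = -(0.2857)·log₂(0.2857) = 0.51638
  -P(2)·log₂(P(2)) = -(0.1933)·log₂(0.1933) = 0.45833
  -P(3)·log₂(P(3)) = -(0.521)·log₂(0.521) = 0.49008
H(P) = 0.51638 + 0.45833 + 0.49008 = 1.46479 bits

log₂(3) = 1.58496 bits

D_KL(P||U) = 1.58496 - 1.46479 = 0.12017 ≈ 0.1202 bits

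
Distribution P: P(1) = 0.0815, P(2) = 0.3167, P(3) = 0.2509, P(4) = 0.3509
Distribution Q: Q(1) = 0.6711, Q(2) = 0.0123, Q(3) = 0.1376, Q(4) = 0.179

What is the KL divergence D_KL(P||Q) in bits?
1.7945 bits

D_KL(P||Q) = Σ P(x) log₂(P(x)/Q(x))

Computing term by term:
  P(1)·log₂(P(1)/Q(1)) = 0.0815·log₂(0.0815/0.6711) = -0.24789
  P(2)·log₂(P(2)/Q(2)) = 0.3167·log₂(0.3167/0.0123) = 1.48418
  P(3)·log₂(P(3)/Q(3)) = 0.2509·log₂(0.2509/0.1376) = 0.21744
  P(4)·log₂(P(4)/Q(4)) = 0.3509·log₂(0.3509/0.179) = 0.34076

D_KL(P||Q) = -0.24789 + 1.48418 + 0.21744 + 0.34076 = 1.79449 ≈ 1.7945 bits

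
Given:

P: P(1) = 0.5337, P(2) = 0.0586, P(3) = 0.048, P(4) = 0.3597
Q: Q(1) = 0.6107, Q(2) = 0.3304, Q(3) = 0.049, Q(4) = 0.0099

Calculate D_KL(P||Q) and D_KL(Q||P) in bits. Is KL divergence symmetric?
D_KL(P||Q) = 1.6130 bits, D_KL(Q||P) = 0.8933 bits. No, KL divergence is not symmetric.

D_KL(P||Q) = Σ P(x) log₂(P(x)/Q(x))

Computing term by term:
  P(1)·log₂(P(1)/Q(1)) = 0.5337·log₂(0.5337/0.6107) = -0.10377
  P(2)·log₂(P(2)/Q(2)) = 0.0586·log₂(0.0586/0.3304) = -0.14622
  P(3)·log₂(P(3)/Q(3)) = 0.048·log₂(0.048/0.049) = -0.00143
  P(4)·log₂(P(4)/Q(4)) = 0.3597·log₂(0.3597/0.0099) = 1.86440

D_KL(P||Q) = -0.10377 - 0.14622 - 0.00143 + 1.86440 = 1.61298 ≈ 1.6130 bits

D_KL(Q||P) = Σ Q(x) log₂(Q(x)/P(x))

Computing term by term:
  Q(1)·log₂(Q(1)/P(1)) = 0.6107·log₂(0.6107/0.5337) = 0.11874
  Q(2)·log₂(Q(2)/P(2)) = 0.3304·log₂(0.3304/0.0586) = 0.82443
  Q(3)·log₂(Q(3)/P(3)) = 0.049·log₂(0.049/0.048) = 0.00146
  Q(4)·log₂(Q(4)/P(4)) = 0.0099·log₂(0.0099/0.3597) = -0.05131

D_KL(Q||P) = 0.11874 + 0.82443 + 0.00146 - 0.05131 = 0.89332 ≈ 0.8933 bits

These are NOT equal (difference: 0.7197 bits). KL divergence is asymmetric: D_KL(P||Q) ≠ D_KL(Q||P) in general.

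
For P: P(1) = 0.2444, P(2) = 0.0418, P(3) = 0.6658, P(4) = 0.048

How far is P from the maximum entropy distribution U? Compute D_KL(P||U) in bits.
0.7108 bits

U(i) = 1/4 for all i

D_KL(P||U) = Σ P(x) log₂(P(x) / (1/4))
           = Σ P(x) log₂(P(x)) + log₂(4)
           = log₂(4) - H(P)

H(P) = -Σ P(x) log₂(P(x)):
  -P(1)·log₂(P(1)) = -(0.2444)·log₂(0.2444) = 0.49679
  -P(2)·log₂(P(2)) = -(0.0418)·log₂(0.0418) = 0.19146
  -P(3)·log₂(P(3)) = -(0.6658)·log₂(0.6658) = 0.39072
  -P(4)·log₂(P(4)) = -(0.048)·log₂(0.048) = 0.21028
H(P) = 0.49679 + 0.19146 + 0.39072 + 0.21028 = 1.28925 bits

log₂(4) = 2.00000 bits

D_KL(P||U) = 2.00000 - 1.28925 = 0.71075 ≈ 0.7108 bits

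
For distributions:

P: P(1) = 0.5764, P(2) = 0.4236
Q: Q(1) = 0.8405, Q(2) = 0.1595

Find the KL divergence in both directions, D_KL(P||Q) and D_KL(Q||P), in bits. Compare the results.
D_KL(P||Q) = 0.2833 bits, D_KL(Q||P) = 0.2326 bits. D_KL(P||Q) is larger than D_KL(Q||P) by 0.0507 bits; the two directions differ.

D_KL(P||Q) = Σ P(x) log₂(P(x)/Q(x))

Computing term by term:
  P(1)·log₂(P(1)/Q(1)) = 0.5764·log₂(0.5764/0.8405) = -0.31366
  P(2)·log₂(P(2)/Q(2)) = 0.4236·log₂(0.4236/0.1595) = 0.59691

D_KL(P||Q) = -0.31366 + 0.59691 = 0.28325 ≈ 0.2833 bits

D_KL(Q||P) = Σ Q(x) log₂(Q(x)/P(x))

Computing term by term:
  Q(1)·log₂(Q(1)/P(1)) = 0.8405·log₂(0.8405/0.5764) = 0.45738
  Q(2)·log₂(Q(2)/P(2)) = 0.1595·log₂(0.1595/0.4236) = -0.22476

D_KL(Q||P) = 0.45738 - 0.22476 = 0.23262 ≈ 0.2326 bits

These are NOT equal (difference: 0.0507 bits). KL divergence is asymmetric: D_KL(P||Q) ≠ D_KL(Q||P) in general.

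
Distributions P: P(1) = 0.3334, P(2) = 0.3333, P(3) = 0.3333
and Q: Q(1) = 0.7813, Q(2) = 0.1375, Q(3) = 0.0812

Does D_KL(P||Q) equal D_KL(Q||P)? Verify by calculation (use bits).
D_KL(P||Q) = 0.6952 bits, D_KL(Q||P) = 0.6189 bits. No — D_KL(P||Q) ≠ D_KL(Q||P) for this pair.

D_KL(P||Q) = Σ P(x) log₂(P(x)/Q(x))

Computing term by term:
  P(1)·log₂(P(1)/Q(1)) = 0.3334·log₂(0.3334/0.7813) = -0.40962
  P(2)·log₂(P(2)/Q(2)) = 0.3333·log₂(0.3333/0.1375) = 0.42575
  P(3)·log₂(P(3)/Q(3)) = 0.3333·log₂(0.3333/0.0812) = 0.67902

D_KL(P||Q) = -0.40962 + 0.42575 + 0.67902 = 0.69515 ≈ 0.6952 bits

D_KL(Q||P) = Σ Q(x) log₂(Q(x)/P(x))

Computing term by term:
  Q(1)·log₂(Q(1)/P(1)) = 0.7813·log₂(0.7813/0.3334) = 0.95992
  Q(2)·log₂(Q(2)/P(2)) = 0.1375·log₂(0.1375/0.3333) = -0.17564
  Q(3)·log₂(Q(3)/P(3)) = 0.0812·log₂(0.0812/0.3333) = -0.16543

D_KL(Q||P) = 0.95992 - 0.17564 - 0.16543 = 0.61885 ≈ 0.6189 bits

These are NOT equal (difference: 0.0763 bits). KL divergence is asymmetric: D_KL(P||Q) ≠ D_KL(Q||P) in general.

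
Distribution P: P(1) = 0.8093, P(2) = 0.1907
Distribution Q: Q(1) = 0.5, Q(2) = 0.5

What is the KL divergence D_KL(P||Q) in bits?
0.2971 bits

D_KL(P||Q) = Σ P(x) log₂(P(x)/Q(x))

Computing term by term:
  P(1)·log₂(P(1)/Q(1)) = 0.8093·log₂(0.8093/0.5) = 0.56226
  P(2)·log₂(P(2)/Q(2)) = 0.1907·log₂(0.1907/0.5) = -0.26519

D_KL(P||Q) = 0.56226 - 0.26519 = 0.29707 ≈ 0.2971 bits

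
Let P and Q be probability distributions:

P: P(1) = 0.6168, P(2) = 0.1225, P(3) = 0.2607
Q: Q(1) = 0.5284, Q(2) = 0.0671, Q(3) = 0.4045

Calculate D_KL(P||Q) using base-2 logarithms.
0.0788 bits

D_KL(P||Q) = Σ P(x) log₂(P(x)/Q(x))

Computing term by term:
  P(1)·log₂(P(1)/Q(1)) = 0.6168·log₂(0.6168/0.5284) = 0.13765
  P(2)·log₂(P(2)/Q(2)) = 0.1225·log₂(0.1225/0.0671) = 0.10638
  P(3)·log₂(P(3)/Q(3)) = 0.2607·log₂(0.2607/0.4045) = -0.16522

D_KL(P||Q) = 0.13765 + 0.10638 - 0.16522 = 0.07881 ≈ 0.0788 bits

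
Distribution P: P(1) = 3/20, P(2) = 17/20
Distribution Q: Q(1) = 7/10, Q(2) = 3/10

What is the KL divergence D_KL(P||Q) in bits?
0.9438 bits

D_KL(P||Q) = Σ P(x) log₂(P(x)/Q(x))

Computing term by term:
  P(1)·log₂(P(1)/Q(1)) = (3/20)·log₂((3/20)/(7/10)) = -0.33336
  P(2)·log₂(P(2)/Q(2)) = (17/20)·log₂((17/20)/(3/10)) = 1.27713

D_KL(P||Q) = -0.33336 + 1.27713 = 0.94377 ≈ 0.9438 bits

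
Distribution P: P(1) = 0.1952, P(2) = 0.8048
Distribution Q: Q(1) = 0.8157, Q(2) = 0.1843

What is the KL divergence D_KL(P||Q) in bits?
1.3088 bits

D_KL(P||Q) = Σ P(x) log₂(P(x)/Q(x))

Computing term by term:
  P(1)·log₂(P(1)/Q(1)) = 0.1952·log₂(0.1952/0.8157) = -0.40271
  P(2)·log₂(P(2)/Q(2)) = 0.8048·log₂(0.8048/0.1843) = 1.71147

D_KL(P||Q) = -0.40271 + 1.71147 = 1.30876 ≈ 1.3088 bits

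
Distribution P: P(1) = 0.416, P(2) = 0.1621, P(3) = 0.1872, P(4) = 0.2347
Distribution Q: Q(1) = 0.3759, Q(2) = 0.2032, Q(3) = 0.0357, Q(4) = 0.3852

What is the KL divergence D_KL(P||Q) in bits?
0.2877 bits

D_KL(P||Q) = Σ P(x) log₂(P(x)/Q(x))

Computing term by term:
  P(1)·log₂(P(1)/Q(1)) = 0.416·log₂(0.416/0.3759) = 0.06083
  P(2)·log₂(P(2)/Q(2)) = 0.1621·log₂(0.1621/0.2032) = -0.05285
  P(3)·log₂(P(3)/Q(3)) = 0.1872·log₂(0.1872/0.0357) = 0.44752
  P(4)·log₂(P(4)/Q(4)) = 0.2347·log₂(0.2347/0.3852) = -0.16776

D_KL(P||Q) = 0.06083 - 0.05285 + 0.44752 - 0.16776 = 0.28774 ≈ 0.2877 bits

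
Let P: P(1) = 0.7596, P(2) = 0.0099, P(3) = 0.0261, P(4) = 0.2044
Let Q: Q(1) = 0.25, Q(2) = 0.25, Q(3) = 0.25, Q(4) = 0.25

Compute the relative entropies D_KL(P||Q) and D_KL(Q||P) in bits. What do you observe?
D_KL(P||Q) = 1.0273 bits, D_KL(Q||P) = 1.6513 bits. The two directions give different values (D_KL(Q||P) exceeds D_KL(P||Q) by 0.6240 bits): KL divergence is asymmetric.

D_KL(P||Q) = Σ P(x) log₂(P(x)/Q(x))

Computing term by term:
  P(1)·log₂(P(1)/Q(1)) = 0.7596·log₂(0.7596/0.25) = 1.21788
  P(2)·log₂(P(2)/Q(2)) = 0.0099·log₂(0.0099/0.25) = -0.04612
  P(3)·log₂(P(3)/Q(3)) = 0.0261·log₂(0.0261/0.25) = -0.08508
  P(4)·log₂(P(4)/Q(4)) = 0.2044·log₂(0.2044/0.25) = -0.05938

D_KL(P||Q) = 1.21788 - 0.04612 - 0.08508 - 0.05938 = 1.02730 ≈ 1.0273 bits

D_KL(Q||P) = Σ Q(x) log₂(Q(x)/P(x))

Computing term by term:
  Q(1)·log₂(Q(1)/P(1)) = 0.25·log₂(0.25/0.7596) = -0.40083
  Q(2)·log₂(Q(2)/P(2)) = 0.25·log₂(0.25/0.0099) = 1.16459
  Q(3)·log₂(Q(3)/P(3)) = 0.25·log₂(0.25/0.0261) = 0.81495
  Q(4)·log₂(Q(4)/P(4)) = 0.25·log₂(0.25/0.2044) = 0.07263

D_KL(Q||P) = -0.40083 + 1.16459 + 0.81495 + 0.07263 = 1.65134 ≈ 1.6513 bits

These are NOT equal (difference: 0.6240 bits). KL divergence is asymmetric: D_KL(P||Q) ≠ D_KL(Q||P) in general.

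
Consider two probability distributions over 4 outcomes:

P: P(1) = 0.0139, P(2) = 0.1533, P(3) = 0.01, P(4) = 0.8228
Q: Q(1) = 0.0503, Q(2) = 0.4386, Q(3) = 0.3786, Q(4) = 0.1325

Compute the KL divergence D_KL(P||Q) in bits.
1.8570 bits

D_KL(P||Q) = Σ P(x) log₂(P(x)/Q(x))

Computing term by term:
  P(1)·log₂(P(1)/Q(1)) = 0.0139·log₂(0.0139/0.0503) = -0.02579
  P(2)·log₂(P(2)/Q(2)) = 0.1533·log₂(0.1533/0.4386) = -0.23249
  P(3)·log₂(P(3)/Q(3)) = 0.01·log₂(0.01/0.3786) = -0.05243
  P(4)·log₂(P(4)/Q(4)) = 0.8228·log₂(0.8228/0.1325) = 2.16771

D_KL(P||Q) = -0.02579 - 0.23249 - 0.05243 + 2.16771 = 1.85700 ≈ 1.8570 bits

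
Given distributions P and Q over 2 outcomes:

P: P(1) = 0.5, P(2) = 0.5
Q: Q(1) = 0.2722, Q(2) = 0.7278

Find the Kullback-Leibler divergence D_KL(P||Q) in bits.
0.1678 bits

D_KL(P||Q) = Σ P(x) log₂(P(x)/Q(x))

Computing term by term:
  P(1)·log₂(P(1)/Q(1)) = 0.5·log₂(0.5/0.2722) = 0.43863
  P(2)·log₂(P(2)/Q(2)) = 0.5·log₂(0.5/0.7278) = -0.27081

D_KL(P||Q) = 0.43863 - 0.27081 = 0.16782 ≈ 0.1678 bits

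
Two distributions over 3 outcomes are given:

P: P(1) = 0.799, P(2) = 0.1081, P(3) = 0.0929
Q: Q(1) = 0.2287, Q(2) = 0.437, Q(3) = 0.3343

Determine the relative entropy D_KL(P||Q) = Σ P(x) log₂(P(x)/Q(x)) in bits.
1.0525 bits

D_KL(P||Q) = Σ P(x) log₂(P(x)/Q(x))

Computing term by term:
  P(1)·log₂(P(1)/Q(1)) = 0.799·log₂(0.799/0.2287) = 1.44199
  P(2)·log₂(P(2)/Q(2)) = 0.1081·log₂(0.1081/0.437) = -0.21785
  P(3)·log₂(P(3)/Q(3)) = 0.0929·log₂(0.0929/0.3343) = -0.17162

D_KL(P||Q) = 1.44199 - 0.21785 - 0.17162 = 1.05252 ≈ 1.0525 bits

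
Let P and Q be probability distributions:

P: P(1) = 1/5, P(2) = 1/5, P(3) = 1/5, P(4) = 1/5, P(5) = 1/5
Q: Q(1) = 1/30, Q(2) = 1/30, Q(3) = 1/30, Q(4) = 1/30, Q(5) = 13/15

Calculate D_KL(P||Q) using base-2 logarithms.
1.6449 bits

D_KL(P||Q) = Σ P(x) log₂(P(x)/Q(x))

Computing term by term:
  P(1)·log₂(P(1)/Q(1)) = (1/5)·log₂((1/5)/(1/30)) = 0.51699
  P(2)·log₂(P(2)/Q(2)) = (1/5)·log₂((1/5)/(1/30)) = 0.51699
  P(3)·log₂(P(3)/Q(3)) = (1/5)·log₂((1/5)/(1/30)) = 0.51699
  P(4)·log₂(P(4)/Q(4)) = (1/5)·log₂((1/5)/(1/30)) = 0.51699
  P(5)·log₂(P(5)/Q(5)) = (1/5)·log₂((1/5)/(13/15)) = -0.42310

D_KL(P||Q) = 0.51699 + 0.51699 + 0.51699 + 0.51699 - 0.42310 = 1.64486 ≈ 1.6449 bits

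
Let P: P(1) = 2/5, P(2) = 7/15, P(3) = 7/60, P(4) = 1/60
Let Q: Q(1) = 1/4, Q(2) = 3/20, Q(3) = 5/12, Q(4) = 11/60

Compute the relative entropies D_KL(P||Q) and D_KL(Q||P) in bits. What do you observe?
D_KL(P||Q) = 0.7634 bits, D_KL(Q||P) = 0.9843 bits. The two directions give different values (D_KL(Q||P) exceeds D_KL(P||Q) by 0.2209 bits): KL divergence is asymmetric.

D_KL(P||Q) = Σ P(x) log₂(P(x)/Q(x))

Computing term by term:
  P(1)·log₂(P(1)/Q(1)) = (2/5)·log₂((2/5)/(1/4)) = 0.27123
  P(2)·log₂(P(2)/Q(2)) = (7/15)·log₂((7/15)/(3/20)) = 0.76413
  P(3)·log₂(P(3)/Q(3)) = (7/60)·log₂((7/60)/(5/12)) = -0.21426
  P(4)·log₂(P(4)/Q(4)) = (1/60)·log₂((1/60)/(11/60)) = -0.05766

D_KL(P||Q) = 0.27123 + 0.76413 - 0.21426 - 0.05766 = 0.76344 ≈ 0.7634 bits

D_KL(Q||P) = Σ Q(x) log₂(Q(x)/P(x))

Computing term by term:
  Q(1)·log₂(Q(1)/P(1)) = (1/4)·log₂((1/4)/(2/5)) = -0.16952
  Q(2)·log₂(Q(2)/P(2)) = (3/20)·log₂((3/20)/(7/15)) = -0.24561
  Q(3)·log₂(Q(3)/P(3)) = (5/12)·log₂((5/12)/(7/60)) = 0.76521
  Q(4)·log₂(Q(4)/P(4)) = (11/60)·log₂((11/60)/(1/60)) = 0.63423

D_KL(Q||P) = -0.16952 - 0.24561 + 0.76521 + 0.63423 = 0.98431 ≈ 0.9843 bits

These are NOT equal (difference: 0.2209 bits). KL divergence is asymmetric: D_KL(P||Q) ≠ D_KL(Q||P) in general.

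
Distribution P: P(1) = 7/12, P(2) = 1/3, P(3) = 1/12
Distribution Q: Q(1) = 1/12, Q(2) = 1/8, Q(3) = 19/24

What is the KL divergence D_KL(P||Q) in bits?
1.8386 bits

D_KL(P||Q) = Σ P(x) log₂(P(x)/Q(x))

Computing term by term:
  P(1)·log₂(P(1)/Q(1)) = (7/12)·log₂((7/12)/(1/12)) = 1.63762
  P(2)·log₂(P(2)/Q(2)) = (1/3)·log₂((1/3)/(1/8)) = 0.47168
  P(3)·log₂(P(3)/Q(3)) = (1/12)·log₂((1/12)/(19/24)) = -0.27066

D_KL(P||Q) = 1.63762 + 0.47168 - 0.27066 = 1.83864 ≈ 1.8386 bits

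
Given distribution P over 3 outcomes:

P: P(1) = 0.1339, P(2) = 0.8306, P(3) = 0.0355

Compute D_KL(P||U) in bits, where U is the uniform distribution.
0.8032 bits

U(i) = 1/3 for all i

D_KL(P||U) = Σ P(x) log₂(P(x) / (1/3))
           = Σ P(x) log₂(P(x)) + log₂(3)
           = log₂(3) - H(P)

H(P) = -Σ P(x) log₂(P(x)):
  -P(1)·log₂(P(1)) = -(0.1339)·log₂(0.1339) = 0.38841
  -P(2)·log₂(P(2)) = -(0.8306)·log₂(0.8306) = 0.22241
  -P(3)·log₂(P(3)) = -(0.0355)·log₂(0.0355) = 0.17097
H(P) = 0.38841 + 0.22241 + 0.17097 = 0.78179 bits

log₂(3) = 1.58496 bits

D_KL(P||U) = 1.58496 - 0.78179 = 0.80317 ≈ 0.8032 bits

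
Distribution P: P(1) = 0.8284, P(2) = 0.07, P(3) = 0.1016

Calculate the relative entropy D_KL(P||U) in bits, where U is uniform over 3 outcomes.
0.7562 bits

U(i) = 1/3 for all i

D_KL(P||U) = Σ P(x) log₂(P(x) / (1/3))
           = Σ P(x) log₂(P(x)) + log₂(3)
           = log₂(3) - H(P)

H(P) = -Σ P(x) log₂(P(x)):
  -P(1)·log₂(P(1)) = -(0.8284)·log₂(0.8284) = 0.22499
  -P(2)·log₂(P(2)) = -(0.07)·log₂(0.07) = 0.26856
  -P(3)·log₂(P(3)) = -(0.1016)·log₂(0.1016) = 0.33518
H(P) = 0.22499 + 0.26856 + 0.33518 = 0.82873 bits

log₂(3) = 1.58496 bits

D_KL(P||U) = 1.58496 - 0.82873 = 0.75623 ≈ 0.7562 bits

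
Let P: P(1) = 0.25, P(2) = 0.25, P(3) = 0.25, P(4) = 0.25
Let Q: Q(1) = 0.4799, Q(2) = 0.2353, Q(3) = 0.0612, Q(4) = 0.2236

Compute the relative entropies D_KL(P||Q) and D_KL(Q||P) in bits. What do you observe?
D_KL(P||Q) = 0.3345 bits, D_KL(Q||P) = 0.2707 bits. The two directions give different values (D_KL(P||Q) exceeds D_KL(Q||P) by 0.0638 bits): KL divergence is asymmetric.

D_KL(P||Q) = Σ P(x) log₂(P(x)/Q(x))

Computing term by term:
  P(1)·log₂(P(1)/Q(1)) = 0.25·log₂(0.25/0.4799) = -0.23520
  P(2)·log₂(P(2)/Q(2)) = 0.25·log₂(0.25/0.2353) = 0.02186
  P(3)·log₂(P(3)/Q(3)) = 0.25·log₂(0.25/0.0612) = 0.50758
  P(4)·log₂(P(4)/Q(4)) = 0.25·log₂(0.25/0.2236) = 0.04025

D_KL(P||Q) = -0.23520 + 0.02186 + 0.50758 + 0.04025 = 0.33449 ≈ 0.3345 bits

D_KL(Q||P) = Σ Q(x) log₂(Q(x)/P(x))

Computing term by term:
  Q(1)·log₂(Q(1)/P(1)) = 0.4799·log₂(0.4799/0.25) = 0.45149
  Q(2)·log₂(Q(2)/P(2)) = 0.2353·log₂(0.2353/0.25) = -0.02057
  Q(3)·log₂(Q(3)/P(3)) = 0.0612·log₂(0.0612/0.25) = -0.12426
  Q(4)·log₂(Q(4)/P(4)) = 0.2236·log₂(0.2236/0.25) = -0.03600

D_KL(Q||P) = 0.45149 - 0.02057 - 0.12426 - 0.03600 = 0.27066 ≈ 0.2707 bits

These are NOT equal (difference: 0.0638 bits). KL divergence is asymmetric: D_KL(P||Q) ≠ D_KL(Q||P) in general.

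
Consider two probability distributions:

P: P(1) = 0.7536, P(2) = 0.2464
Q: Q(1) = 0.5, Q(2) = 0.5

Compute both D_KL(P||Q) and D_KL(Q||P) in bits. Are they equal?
D_KL(P||Q) = 0.1945 bits, D_KL(Q||P) = 0.2145 bits. No, they are not equal.

D_KL(P||Q) = Σ P(x) log₂(P(x)/Q(x))

Computing term by term:
  P(1)·log₂(P(1)/Q(1)) = 0.7536·log₂(0.7536/0.5) = 0.44603
  P(2)·log₂(P(2)/Q(2)) = 0.2464·log₂(0.2464/0.5) = -0.25156

D_KL(P||Q) = 0.44603 - 0.25156 = 0.19447 ≈ 0.1945 bits

D_KL(Q||P) = Σ Q(x) log₂(Q(x)/P(x))

Computing term by term:
  Q(1)·log₂(Q(1)/P(1)) = 0.5·log₂(0.5/0.7536) = -0.29594
  Q(2)·log₂(Q(2)/P(2)) = 0.5·log₂(0.5/0.2464) = 0.51046

D_KL(Q||P) = -0.29594 + 0.51046 = 0.21452 ≈ 0.2145 bits

These are NOT equal (difference: 0.0200 bits). KL divergence is asymmetric: D_KL(P||Q) ≠ D_KL(Q||P) in general.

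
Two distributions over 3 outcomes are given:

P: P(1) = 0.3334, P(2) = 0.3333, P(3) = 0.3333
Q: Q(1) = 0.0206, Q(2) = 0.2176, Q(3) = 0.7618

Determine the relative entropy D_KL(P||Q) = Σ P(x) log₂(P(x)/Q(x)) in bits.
1.1467 bits

D_KL(P||Q) = Σ P(x) log₂(P(x)/Q(x))

Computing term by term:
  P(1)·log₂(P(1)/Q(1)) = 0.3334·log₂(0.3334/0.0206) = 1.33911
  P(2)·log₂(P(2)/Q(2)) = 0.3333·log₂(0.3333/0.2176) = 0.20503
  P(3)·log₂(P(3)/Q(3)) = 0.3333·log₂(0.3333/0.7618) = -0.39749

D_KL(P||Q) = 1.33911 + 0.20503 - 0.39749 = 1.14665 ≈ 1.1467 bits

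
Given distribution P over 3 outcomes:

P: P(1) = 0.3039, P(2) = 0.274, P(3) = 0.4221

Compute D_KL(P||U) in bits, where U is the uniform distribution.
0.0258 bits

U(i) = 1/3 for all i

D_KL(P||U) = Σ P(x) log₂(P(x) / (1/3))
           = Σ P(x) log₂(P(x)) + log₂(3)
           = log₂(3) - H(P)

H(P) = -Σ P(x) log₂(P(x)):
  -P(1)·log₂(P(1)) = -(0.3039)·log₂(0.3039) = 0.52220
  -P(2)·log₂(P(2)) = -(0.274)·log₂(0.274) = 0.51176
  -P(3)·log₂(P(3)) = -(0.4221)·log₂(0.4221) = 0.52524
H(P) = 0.52220 + 0.51176 + 0.52524 = 1.55920 bits

log₂(3) = 1.58496 bits

D_KL(P||U) = 1.58496 - 1.55920 = 0.02576 ≈ 0.0258 bits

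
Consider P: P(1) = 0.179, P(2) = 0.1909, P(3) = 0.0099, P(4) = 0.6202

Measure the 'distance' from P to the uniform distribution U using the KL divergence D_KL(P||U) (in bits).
0.6063 bits

U(i) = 1/4 for all i

D_KL(P||U) = Σ P(x) log₂(P(x) / (1/4))
           = Σ P(x) log₂(P(x)) + log₂(4)
           = log₂(4) - H(P)

H(P) = -Σ P(x) log₂(P(x)):
  -P(1)·log₂(P(1)) = -(0.179)·log₂(0.179) = 0.44427
  -P(2)·log₂(P(2)) = -(0.1909)·log₂(0.1909) = 0.45608
  -P(3)·log₂(P(3)) = -(0.0099)·log₂(0.0099) = 0.06592
  -P(4)·log₂(P(4)) = -(0.6202)·log₂(0.6202) = 0.42744
H(P) = 0.44427 + 0.45608 + 0.06592 + 0.42744 = 1.39371 bits

log₂(4) = 2.00000 bits

D_KL(P||U) = 2.00000 - 1.39371 = 0.60629 ≈ 0.6063 bits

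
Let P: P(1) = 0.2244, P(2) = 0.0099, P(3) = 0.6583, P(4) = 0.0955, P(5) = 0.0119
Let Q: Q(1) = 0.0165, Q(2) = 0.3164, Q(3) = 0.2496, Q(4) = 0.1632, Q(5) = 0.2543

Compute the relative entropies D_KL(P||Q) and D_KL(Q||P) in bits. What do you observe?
D_KL(P||Q) = 1.5902 bits, D_KL(Q||P) = 2.4196 bits. The two directions give different values (D_KL(Q||P) exceeds D_KL(P||Q) by 0.8294 bits): KL divergence is asymmetric.

D_KL(P||Q) = Σ P(x) log₂(P(x)/Q(x))

Computing term by term:
  P(1)·log₂(P(1)/Q(1)) = 0.2244·log₂(0.2244/0.0165) = 0.84499
  P(2)·log₂(P(2)/Q(2)) = 0.0099·log₂(0.0099/0.3164) = -0.04948
  P(3)·log₂(P(3)/Q(3)) = 0.6583·log₂(0.6583/0.2496) = 0.92105
  P(4)·log₂(P(4)/Q(4)) = 0.0955·log₂(0.0955/0.1632) = -0.07383
  P(5)·log₂(P(5)/Q(5)) = 0.0119·log₂(0.0119/0.2543) = -0.05257

D_KL(P||Q) = 0.84499 - 0.04948 + 0.92105 - 0.07383 - 0.05257 = 1.59016 ≈ 1.5902 bits

D_KL(Q||P) = Σ Q(x) log₂(Q(x)/P(x))

Computing term by term:
  Q(1)·log₂(Q(1)/P(1)) = 0.0165·log₂(0.0165/0.2244) = -0.06213
  Q(2)·log₂(Q(2)/P(2)) = 0.3164·log₂(0.3164/0.0099) = 1.58142
  Q(3)·log₂(Q(3)/P(3)) = 0.2496·log₂(0.2496/0.6583) = -0.34922
  Q(4)·log₂(Q(4)/P(4)) = 0.1632·log₂(0.1632/0.0955) = 0.12616
  Q(5)·log₂(Q(5)/P(5)) = 0.2543·log₂(0.2543/0.0119) = 1.12337

D_KL(Q||P) = -0.06213 + 1.58142 - 0.34922 + 0.12616 + 1.12337 = 2.41960 ≈ 2.4196 bits

These are NOT equal (difference: 0.8294 bits). KL divergence is asymmetric: D_KL(P||Q) ≠ D_KL(Q||P) in general.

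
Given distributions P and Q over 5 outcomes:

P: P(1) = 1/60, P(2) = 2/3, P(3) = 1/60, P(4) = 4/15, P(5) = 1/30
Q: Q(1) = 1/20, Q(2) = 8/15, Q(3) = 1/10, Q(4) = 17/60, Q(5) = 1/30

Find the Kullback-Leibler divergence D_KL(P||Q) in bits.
0.1218 bits

D_KL(P||Q) = Σ P(x) log₂(P(x)/Q(x))

Computing term by term:
  P(1)·log₂(P(1)/Q(1)) = (1/60)·log₂((1/60)/(1/20)) = -0.02642
  P(2)·log₂(P(2)/Q(2)) = (2/3)·log₂((2/3)/(8/15)) = 0.21462
  P(3)·log₂(P(3)/Q(3)) = (1/60)·log₂((1/60)/(1/10)) = -0.04308
  P(4)·log₂(P(4)/Q(4)) = (4/15)·log₂((4/15)/(17/60)) = -0.02332
  P(5)·log₂(P(5)/Q(5)) = (1/30)·log₂((1/30)/(1/30)) = 0.00000

D_KL(P||Q) = -0.02642 + 0.21462 - 0.04308 - 0.02332 + 0.00000 = 0.12180 ≈ 0.1218 bits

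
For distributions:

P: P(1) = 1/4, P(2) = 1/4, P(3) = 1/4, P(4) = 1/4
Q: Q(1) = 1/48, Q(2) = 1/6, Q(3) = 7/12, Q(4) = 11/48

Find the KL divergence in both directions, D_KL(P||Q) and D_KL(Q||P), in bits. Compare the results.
D_KL(P||Q) = 0.7683 bits, D_KL(Q||P) = 0.5121 bits. D_KL(P||Q) is larger than D_KL(Q||P) by 0.2562 bits; the two directions differ.

D_KL(P||Q) = Σ P(x) log₂(P(x)/Q(x))

Computing term by term:
  P(1)·log₂(P(1)/Q(1)) = (1/4)·log₂((1/4)/(1/48)) = 0.89624
  P(2)·log₂(P(2)/Q(2)) = (1/4)·log₂((1/4)/(1/6)) = 0.14624
  P(3)·log₂(P(3)/Q(3)) = (1/4)·log₂((1/4)/(7/12)) = -0.30560
  P(4)·log₂(P(4)/Q(4)) = (1/4)·log₂((1/4)/(11/48)) = 0.03138

D_KL(P||Q) = 0.89624 + 0.14624 - 0.30560 + 0.03138 = 0.76826 ≈ 0.7683 bits

D_KL(Q||P) = Σ Q(x) log₂(Q(x)/P(x))

Computing term by term:
  Q(1)·log₂(Q(1)/P(1)) = (1/48)·log₂((1/48)/(1/4)) = -0.07469
  Q(2)·log₂(Q(2)/P(2)) = (1/6)·log₂((1/6)/(1/4)) = -0.09749
  Q(3)·log₂(Q(3)/P(3)) = (7/12)·log₂((7/12)/(1/4)) = 0.71306
  Q(4)·log₂(Q(4)/P(4)) = (11/48)·log₂((11/48)/(1/4)) = -0.02877

D_KL(Q||P) = -0.07469 - 0.09749 + 0.71306 - 0.02877 = 0.51211 ≈ 0.5121 bits

These are NOT equal (difference: 0.2562 bits). KL divergence is asymmetric: D_KL(P||Q) ≠ D_KL(Q||P) in general.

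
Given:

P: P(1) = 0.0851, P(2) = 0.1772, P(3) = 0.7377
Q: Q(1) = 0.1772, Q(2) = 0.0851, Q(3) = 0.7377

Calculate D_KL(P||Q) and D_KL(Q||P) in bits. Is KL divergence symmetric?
D_KL(P||Q) = 0.0975 bits, D_KL(Q||P) = 0.0975 bits. The two values coincide for this particular pair, but no — KL divergence is not symmetric in general.

D_KL(P||Q) = Σ P(x) log₂(P(x)/Q(x))

Computing term by term:
  P(1)·log₂(P(1)/Q(1)) = 0.0851·log₂(0.0851/0.1772) = -0.09005
  P(2)·log₂(P(2)/Q(2)) = 0.1772·log₂(0.1772/0.0851) = 0.18750
  P(3)·log₂(P(3)/Q(3)) = 0.7377·log₂(0.7377/0.7377) = 0.00000

D_KL(P||Q) = -0.09005 + 0.18750 + 0.00000 = 0.09745 ≈ 0.0975 bits

D_KL(Q||P) = Σ Q(x) log₂(Q(x)/P(x))

Computing term by term:
  Q(1)·log₂(Q(1)/P(1)) = 0.1772·log₂(0.1772/0.0851) = 0.18750
  Q(2)·log₂(Q(2)/P(2)) = 0.0851·log₂(0.0851/0.1772) = -0.09005
  Q(3)·log₂(Q(3)/P(3)) = 0.7377·log₂(0.7377/0.7377) = 0.00000

D_KL(Q||P) = 0.18750 - 0.09005 + 0.00000 = 0.09745 ≈ 0.0975 bits

These ARE equal here. Q is P with outcomes relabeled (Q(1) = P(2), Q(2) = P(1)) by a relabeling that is its own inverse, so the two sums contain exactly the same terms in a different order. This is a special case — KL divergence is not symmetric in general: D_KL(P||Q) ≠ D_KL(Q||P) for most P, Q.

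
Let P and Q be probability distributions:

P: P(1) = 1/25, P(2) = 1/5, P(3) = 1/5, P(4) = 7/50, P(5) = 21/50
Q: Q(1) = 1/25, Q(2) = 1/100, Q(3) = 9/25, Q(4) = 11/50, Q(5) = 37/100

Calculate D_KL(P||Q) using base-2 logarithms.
0.6803 bits

D_KL(P||Q) = Σ P(x) log₂(P(x)/Q(x))

Computing term by term:
  P(1)·log₂(P(1)/Q(1)) = (1/25)·log₂((1/25)/(1/25)) = 0.00000
  P(2)·log₂(P(2)/Q(2)) = (1/5)·log₂((1/5)/(1/100)) = 0.86439
  P(3)·log₂(P(3)/Q(3)) = (1/5)·log₂((1/5)/(9/25)) = -0.16960
  P(4)·log₂(P(4)/Q(4)) = (7/50)·log₂((7/50)/(11/50)) = -0.09129
  P(5)·log₂(P(5)/Q(5)) = (21/50)·log₂((21/50)/(37/100)) = 0.07680

D_KL(P||Q) = 0.00000 + 0.86439 - 0.16960 - 0.09129 + 0.07680 = 0.68030 ≈ 0.6803 bits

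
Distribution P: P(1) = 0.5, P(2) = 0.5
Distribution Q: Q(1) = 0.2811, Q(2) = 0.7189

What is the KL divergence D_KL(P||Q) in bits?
0.1535 bits

D_KL(P||Q) = Σ P(x) log₂(P(x)/Q(x))

Computing term by term:
  P(1)·log₂(P(1)/Q(1)) = 0.5·log₂(0.5/0.2811) = 0.41542
  P(2)·log₂(P(2)/Q(2)) = 0.5·log₂(0.5/0.7189) = -0.26193

D_KL(P||Q) = 0.41542 - 0.26193 = 0.15349 ≈ 0.1535 bits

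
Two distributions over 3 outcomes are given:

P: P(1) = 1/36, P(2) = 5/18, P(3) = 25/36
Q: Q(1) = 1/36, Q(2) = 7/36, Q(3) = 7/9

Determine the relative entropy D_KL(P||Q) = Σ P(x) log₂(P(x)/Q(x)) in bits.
0.0294 bits

D_KL(P||Q) = Σ P(x) log₂(P(x)/Q(x))

Computing term by term:
  P(1)·log₂(P(1)/Q(1)) = (1/36)·log₂((1/36)/(1/36)) = 0.00000
  P(2)·log₂(P(2)/Q(2)) = (5/18)·log₂((5/18)/(7/36)) = 0.14294
  P(3)·log₂(P(3)/Q(3)) = (25/36)·log₂((25/36)/(7/9)) = -0.11354

D_KL(P||Q) = 0.00000 + 0.14294 - 0.11354 = 0.02940 ≈ 0.0294 bits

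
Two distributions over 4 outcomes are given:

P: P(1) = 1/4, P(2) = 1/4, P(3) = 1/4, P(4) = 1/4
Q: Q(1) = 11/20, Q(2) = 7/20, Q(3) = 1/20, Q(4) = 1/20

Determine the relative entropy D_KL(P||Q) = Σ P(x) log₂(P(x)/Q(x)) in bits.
0.7552 bits

D_KL(P||Q) = Σ P(x) log₂(P(x)/Q(x))

Computing term by term:
  P(1)·log₂(P(1)/Q(1)) = (1/4)·log₂((1/4)/(11/20)) = -0.28438
  P(2)·log₂(P(2)/Q(2)) = (1/4)·log₂((1/4)/(7/20)) = -0.12136
  P(3)·log₂(P(3)/Q(3)) = (1/4)·log₂((1/4)/(1/20)) = 0.58048
  P(4)·log₂(P(4)/Q(4)) = (1/4)·log₂((1/4)/(1/20)) = 0.58048

D_KL(P||Q) = -0.28438 - 0.12136 + 0.58048 + 0.58048 = 0.75522 ≈ 0.7552 bits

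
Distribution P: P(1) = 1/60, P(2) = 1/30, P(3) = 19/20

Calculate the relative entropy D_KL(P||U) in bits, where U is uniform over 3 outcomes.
1.2527 bits

U(i) = 1/3 for all i

D_KL(P||U) = Σ P(x) log₂(P(x) / (1/3))
           = Σ P(x) log₂(P(x)) + log₂(3)
           = log₂(3) - H(P)

H(P) = -Σ P(x) log₂(P(x)):
  -P(1)·log₂(P(1)) = -(1/60)·log₂(1/60) = 0.09845
  -P(2)·log₂(P(2)) = -(1/30)·log₂(1/30) = 0.16356
  -P(3)·log₂(P(3)) = -(19/20)·log₂(19/20) = 0.07030
H(P) = 0.09845 + 0.16356 + 0.07030 = 0.33231 bits

log₂(3) = 1.58496 bits

D_KL(P||U) = 1.58496 - 0.33231 = 1.25265 ≈ 1.2527 bits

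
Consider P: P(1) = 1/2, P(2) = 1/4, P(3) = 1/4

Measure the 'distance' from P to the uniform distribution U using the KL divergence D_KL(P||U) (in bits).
0.0850 bits

U(i) = 1/3 for all i

D_KL(P||U) = Σ P(x) log₂(P(x) / (1/3))
           = Σ P(x) log₂(P(x)) + log₂(3)
           = log₂(3) - H(P)

H(P) = -Σ P(x) log₂(P(x)):
  -P(1)·log₂(P(1)) = -(1/2)·log₂(1/2) = 0.50000
  -P(2)·log₂(P(2)) = -(1/4)·log₂(1/4) = 0.50000
  -P(3)·log₂(P(3)) = -(1/4)·log₂(1/4) = 0.50000
H(P) = 0.50000 + 0.50000 + 0.50000 = 1.50000 bits

log₂(3) = 1.58496 bits

D_KL(P||U) = 1.58496 - 1.50000 = 0.08496 ≈ 0.0850 bits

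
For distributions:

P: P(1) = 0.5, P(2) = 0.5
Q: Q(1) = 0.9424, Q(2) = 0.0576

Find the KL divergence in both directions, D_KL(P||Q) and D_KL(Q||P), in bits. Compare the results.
D_KL(P||Q) = 1.1017 bits, D_KL(Q||P) = 0.6822 bits. D_KL(P||Q) is larger than D_KL(Q||P) by 0.4195 bits; the two directions differ.

D_KL(P||Q) = Σ P(x) log₂(P(x)/Q(x))

Computing term by term:
  P(1)·log₂(P(1)/Q(1)) = 0.5·log₂(0.5/0.9424) = -0.45721
  P(2)·log₂(P(2)/Q(2)) = 0.5·log₂(0.5/0.0576) = 1.55889

D_KL(P||Q) = -0.45721 + 1.55889 = 1.10168 ≈ 1.1017 bits

D_KL(Q||P) = Σ Q(x) log₂(Q(x)/P(x))

Computing term by term:
  Q(1)·log₂(Q(1)/P(1)) = 0.9424·log₂(0.9424/0.5) = 0.86174
  Q(2)·log₂(Q(2)/P(2)) = 0.0576·log₂(0.0576/0.5) = -0.17958

D_KL(Q||P) = 0.86174 - 0.17958 = 0.68216 ≈ 0.6822 bits

These are NOT equal (difference: 0.4195 bits). KL divergence is asymmetric: D_KL(P||Q) ≠ D_KL(Q||P) in general.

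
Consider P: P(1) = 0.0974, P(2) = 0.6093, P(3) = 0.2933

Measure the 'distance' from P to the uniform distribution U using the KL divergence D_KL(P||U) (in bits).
0.3032 bits

U(i) = 1/3 for all i

D_KL(P||U) = Σ P(x) log₂(P(x) / (1/3))
           = Σ P(x) log₂(P(x)) + log₂(3)
           = log₂(3) - H(P)

H(P) = -Σ P(x) log₂(P(x)):
  -P(1)·log₂(P(1)) = -(0.0974)·log₂(0.0974) = 0.32726
  -P(2)·log₂(P(2)) = -(0.6093)·log₂(0.6093) = 0.43551
  -P(3)·log₂(P(3)) = -(0.2933)·log₂(0.2933) = 0.51901
H(P) = 0.32726 + 0.43551 + 0.51901 = 1.28178 bits

log₂(3) = 1.58496 bits

D_KL(P||U) = 1.58496 - 1.28178 = 0.30318 ≈ 0.3032 bits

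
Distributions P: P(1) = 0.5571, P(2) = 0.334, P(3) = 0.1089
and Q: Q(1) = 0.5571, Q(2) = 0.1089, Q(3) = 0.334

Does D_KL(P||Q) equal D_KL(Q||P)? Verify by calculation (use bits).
D_KL(P||Q) = 0.3640 bits, D_KL(Q||P) = 0.3640 bits. Yes — for this pair D_KL(P||Q) = D_KL(Q||P).

D_KL(P||Q) = Σ P(x) log₂(P(x)/Q(x))

Computing term by term:
  P(1)·log₂(P(1)/Q(1)) = 0.5571·log₂(0.5571/0.5571) = 0.00000
  P(2)·log₂(P(2)/Q(2)) = 0.334·log₂(0.334/0.1089) = 0.54003
  P(3)·log₂(P(3)/Q(3)) = 0.1089·log₂(0.1089/0.334) = -0.17607

D_KL(P||Q) = 0.00000 + 0.54003 - 0.17607 = 0.36396 ≈ 0.3640 bits

D_KL(Q||P) = Σ Q(x) log₂(Q(x)/P(x))

Computing term by term:
  Q(1)·log₂(Q(1)/P(1)) = 0.5571·log₂(0.5571/0.5571) = 0.00000
  Q(2)·log₂(Q(2)/P(2)) = 0.1089·log₂(0.1089/0.334) = -0.17607
  Q(3)·log₂(Q(3)/P(3)) = 0.334·log₂(0.334/0.1089) = 0.54003

D_KL(Q||P) = 0.00000 - 0.17607 + 0.54003 = 0.36396 ≈ 0.3640 bits

These ARE equal here. Q is P with outcomes relabeled (Q(2) = P(3), Q(3) = P(2)) by a relabeling that is its own inverse, so the two sums contain exactly the same terms in a different order. This is a special case — KL divergence is not symmetric in general: D_KL(P||Q) ≠ D_KL(Q||P) for most P, Q.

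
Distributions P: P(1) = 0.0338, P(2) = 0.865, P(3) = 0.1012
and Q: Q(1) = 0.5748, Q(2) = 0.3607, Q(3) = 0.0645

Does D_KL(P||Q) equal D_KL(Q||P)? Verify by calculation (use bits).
D_KL(P||Q) = 1.0191 bits, D_KL(Q||P) = 1.8527 bits. No — D_KL(P||Q) ≠ D_KL(Q||P) for this pair.

D_KL(P||Q) = Σ P(x) log₂(P(x)/Q(x))

Computing term by term:
  P(1)·log₂(P(1)/Q(1)) = 0.0338·log₂(0.0338/0.5748) = -0.13817
  P(2)·log₂(P(2)/Q(2)) = 0.865·log₂(0.865/0.3607) = 1.09154
  P(3)·log₂(P(3)/Q(3)) = 0.1012·log₂(0.1012/0.0645) = 0.06576

D_KL(P||Q) = -0.13817 + 1.09154 + 0.06576 = 1.01913 ≈ 1.0191 bits

D_KL(Q||P) = Σ Q(x) log₂(Q(x)/P(x))

Computing term by term:
  Q(1)·log₂(Q(1)/P(1)) = 0.5748·log₂(0.5748/0.0338) = 2.34976
  Q(2)·log₂(Q(2)/P(2)) = 0.3607·log₂(0.3607/0.865) = -0.45517
  Q(3)·log₂(Q(3)/P(3)) = 0.0645·log₂(0.0645/0.1012) = -0.04191

D_KL(Q||P) = 2.34976 - 0.45517 - 0.04191 = 1.85268 ≈ 1.8527 bits

These are NOT equal (difference: 0.8336 bits). KL divergence is asymmetric: D_KL(P||Q) ≠ D_KL(Q||P) in general.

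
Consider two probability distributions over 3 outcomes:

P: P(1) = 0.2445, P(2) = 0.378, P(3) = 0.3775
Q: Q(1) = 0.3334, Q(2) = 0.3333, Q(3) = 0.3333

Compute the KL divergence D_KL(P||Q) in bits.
0.0271 bits

D_KL(P||Q) = Σ P(x) log₂(P(x)/Q(x))

Computing term by term:
  P(1)·log₂(P(1)/Q(1)) = 0.2445·log₂(0.2445/0.3334) = -0.10939
  P(2)·log₂(P(2)/Q(2)) = 0.378·log₂(0.378/0.3333) = 0.06863
  P(3)·log₂(P(3)/Q(3)) = 0.3775·log₂(0.3775/0.3333) = 0.06782

D_KL(P||Q) = -0.10939 + 0.06863 + 0.06782 = 0.02706 ≈ 0.0271 bits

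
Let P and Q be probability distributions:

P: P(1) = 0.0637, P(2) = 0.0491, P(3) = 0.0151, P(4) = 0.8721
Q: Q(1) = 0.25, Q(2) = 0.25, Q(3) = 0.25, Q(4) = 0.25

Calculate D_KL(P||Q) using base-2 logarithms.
1.2699 bits

D_KL(P||Q) = Σ P(x) log₂(P(x)/Q(x))

Computing term by term:
  P(1)·log₂(P(1)/Q(1)) = 0.0637·log₂(0.0637/0.25) = -0.12565
  P(2)·log₂(P(2)/Q(2)) = 0.0491·log₂(0.0491/0.25) = -0.11529
  P(3)·log₂(P(3)/Q(3)) = 0.0151·log₂(0.0151/0.25) = -0.06114
  P(4)·log₂(P(4)/Q(4)) = 0.8721·log₂(0.8721/0.25) = 1.57202

D_KL(P||Q) = -0.12565 - 0.11529 - 0.06114 + 1.57202 = 1.26994 ≈ 1.2699 bits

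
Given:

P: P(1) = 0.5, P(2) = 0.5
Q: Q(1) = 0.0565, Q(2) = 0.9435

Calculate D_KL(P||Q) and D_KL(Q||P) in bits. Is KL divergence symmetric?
D_KL(P||Q) = 1.1148 bits, D_KL(Q||P) = 0.6866 bits. No, KL divergence is not symmetric.

D_KL(P||Q) = Σ P(x) log₂(P(x)/Q(x))

Computing term by term:
  P(1)·log₂(P(1)/Q(1)) = 0.5·log₂(0.5/0.0565) = 1.57280
  P(2)·log₂(P(2)/Q(2)) = 0.5·log₂(0.5/0.9435) = -0.45805

D_KL(P||Q) = 1.57280 - 0.45805 = 1.11475 ≈ 1.1148 bits

D_KL(Q||P) = Σ Q(x) log₂(Q(x)/P(x))

Computing term by term:
  Q(1)·log₂(Q(1)/P(1)) = 0.0565·log₂(0.0565/0.5) = -0.17773
  Q(2)·log₂(Q(2)/P(2)) = 0.9435·log₂(0.9435/0.5) = 0.86434

D_KL(Q||P) = -0.17773 + 0.86434 = 0.68661 ≈ 0.6866 bits

These are NOT equal (difference: 0.4282 bits). KL divergence is asymmetric: D_KL(P||Q) ≠ D_KL(Q||P) in general.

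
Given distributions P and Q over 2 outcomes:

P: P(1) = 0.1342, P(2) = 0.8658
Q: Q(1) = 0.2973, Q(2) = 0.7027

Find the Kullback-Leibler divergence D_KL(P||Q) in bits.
0.1067 bits

D_KL(P||Q) = Σ P(x) log₂(P(x)/Q(x))

Computing term by term:
  P(1)·log₂(P(1)/Q(1)) = 0.1342·log₂(0.1342/0.2973) = -0.15400
  P(2)·log₂(P(2)/Q(2)) = 0.8658·log₂(0.8658/0.7027) = 0.26071

D_KL(P||Q) = -0.15400 + 0.26071 = 0.10671 ≈ 0.1067 bits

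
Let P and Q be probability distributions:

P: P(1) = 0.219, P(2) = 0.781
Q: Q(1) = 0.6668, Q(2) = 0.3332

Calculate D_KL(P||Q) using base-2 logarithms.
0.6080 bits

D_KL(P||Q) = Σ P(x) log₂(P(x)/Q(x))

Computing term by term:
  P(1)·log₂(P(1)/Q(1)) = 0.219·log₂(0.219/0.6668) = -0.35178
  P(2)·log₂(P(2)/Q(2)) = 0.781·log₂(0.781/0.3332) = 0.95980

D_KL(P||Q) = -0.35178 + 0.95980 = 0.60802 ≈ 0.6080 bits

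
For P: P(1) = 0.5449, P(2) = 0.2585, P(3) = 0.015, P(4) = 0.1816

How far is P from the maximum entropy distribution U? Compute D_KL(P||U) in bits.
0.4803 bits

U(i) = 1/4 for all i

D_KL(P||U) = Σ P(x) log₂(P(x) / (1/4))
           = Σ P(x) log₂(P(x)) + log₂(4)
           = log₂(4) - H(P)

H(P) = -Σ P(x) log₂(P(x)):
  -P(1)·log₂(P(1)) = -(0.5449)·log₂(0.5449) = 0.47730
  -P(2)·log₂(P(2)) = -(0.2585)·log₂(0.2585) = 0.50453
  -P(3)·log₂(P(3)) = -(0.015)·log₂(0.015) = 0.09088
  -P(4)·log₂(P(4)) = -(0.1816)·log₂(0.1816) = 0.44695
H(P) = 0.47730 + 0.50453 + 0.09088 + 0.44695 = 1.51966 bits

log₂(4) = 2.00000 bits

D_KL(P||U) = 2.00000 - 1.51966 = 0.48034 ≈ 0.4803 bits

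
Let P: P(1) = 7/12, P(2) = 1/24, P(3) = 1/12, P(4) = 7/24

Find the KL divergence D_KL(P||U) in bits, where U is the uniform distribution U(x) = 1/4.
0.5381 bits

U(i) = 1/4 for all i

D_KL(P||U) = Σ P(x) log₂(P(x) / (1/4))
           = Σ P(x) log₂(P(x)) + log₂(4)
           = log₂(4) - H(P)

H(P) = -Σ P(x) log₂(P(x)):
  -P(1)·log₂(P(1)) = -(7/12)·log₂(7/12) = 0.45360
  -P(2)·log₂(P(2)) = -(1/24)·log₂(1/24) = 0.19104
  -P(3)·log₂(P(3)) = -(1/12)·log₂(1/12) = 0.29875
  -P(4)·log₂(P(4)) = -(7/24)·log₂(7/24) = 0.51847
H(P) = 0.45360 + 0.19104 + 0.29875 + 0.51847 = 1.46186 bits

log₂(4) = 2.00000 bits

D_KL(P||U) = 2.00000 - 1.46186 = 0.53814 ≈ 0.5381 bits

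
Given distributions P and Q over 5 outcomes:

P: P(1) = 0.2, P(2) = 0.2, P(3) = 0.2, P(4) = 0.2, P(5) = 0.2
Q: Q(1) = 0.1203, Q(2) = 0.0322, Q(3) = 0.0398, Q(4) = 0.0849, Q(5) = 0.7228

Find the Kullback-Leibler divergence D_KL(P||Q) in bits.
1.0160 bits

D_KL(P||Q) = Σ P(x) log₂(P(x)/Q(x))

Computing term by term:
  P(1)·log₂(P(1)/Q(1)) = 0.2·log₂(0.2/0.1203) = 0.14667
  P(2)·log₂(P(2)/Q(2)) = 0.2·log₂(0.2/0.0322) = 0.52697
  P(3)·log₂(P(3)/Q(3)) = 0.2·log₂(0.2/0.0398) = 0.46583
  P(4)·log₂(P(4)/Q(4)) = 0.2·log₂(0.2/0.0849) = 0.24723
  P(5)·log₂(P(5)/Q(5)) = 0.2·log₂(0.2/0.7228) = -0.37072

D_KL(P||Q) = 0.14667 + 0.52697 + 0.46583 + 0.24723 - 0.37072 = 1.01598 ≈ 1.0160 bits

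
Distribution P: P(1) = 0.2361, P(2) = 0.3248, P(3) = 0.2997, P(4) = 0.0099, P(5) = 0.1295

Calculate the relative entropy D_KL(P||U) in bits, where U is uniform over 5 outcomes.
0.3345 bits

U(i) = 1/5 for all i

D_KL(P||U) = Σ P(x) log₂(P(x) / (1/5))
           = Σ P(x) log₂(P(x)) + log₂(5)
           = log₂(5) - H(P)

H(P) = -Σ P(x) log₂(P(x)):
  -P(1)·log₂(P(1)) = -(0.2361)·log₂(0.2361) = 0.49169
  -P(2)·log₂(P(2)) = -(0.3248)·log₂(0.3248) = 0.52695
  -P(3)·log₂(P(3)) = -(0.2997)·log₂(0.2997) = 0.52100
  -P(4)·log₂(P(4)) = -(0.0099)·log₂(0.0099) = 0.06592
  -P(5)·log₂(P(5)) = -(0.1295)·log₂(0.1295) = 0.38189
H(P) = 0.49169 + 0.52695 + 0.52100 + 0.06592 + 0.38189 = 1.98745 bits

log₂(5) = 2.32193 bits

D_KL(P||U) = 2.32193 - 1.98745 = 0.33448 ≈ 0.3345 bits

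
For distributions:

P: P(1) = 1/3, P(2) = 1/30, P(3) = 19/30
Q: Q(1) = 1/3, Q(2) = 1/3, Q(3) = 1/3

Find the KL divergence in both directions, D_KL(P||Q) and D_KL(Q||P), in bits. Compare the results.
D_KL(P||Q) = 0.4757 bits, D_KL(Q||P) = 0.7986 bits. D_KL(Q||P) is larger than D_KL(P||Q) by 0.3229 bits; the two directions differ.

D_KL(P||Q) = Σ P(x) log₂(P(x)/Q(x))

Computing term by term:
  P(1)·log₂(P(1)/Q(1)) = (1/3)·log₂((1/3)/(1/3)) = 0.00000
  P(2)·log₂(P(2)/Q(2)) = (1/30)·log₂((1/30)/(1/3)) = -0.11073
  P(3)·log₂(P(3)/Q(3)) = (19/30)·log₂((19/30)/(1/3)) = 0.58647

D_KL(P||Q) = 0.00000 - 0.11073 + 0.58647 = 0.47574 ≈ 0.4757 bits

D_KL(Q||P) = Σ Q(x) log₂(Q(x)/P(x))

Computing term by term:
  Q(1)·log₂(Q(1)/P(1)) = (1/3)·log₂((1/3)/(1/3)) = 0.00000
  Q(2)·log₂(Q(2)/P(2)) = (1/3)·log₂((1/3)/(1/30)) = 1.10731
  Q(3)·log₂(Q(3)/P(3)) = (1/3)·log₂((1/3)/(19/30)) = -0.30867

D_KL(Q||P) = 0.00000 + 1.10731 - 0.30867 = 0.79864 ≈ 0.7986 bits

These are NOT equal (difference: 0.3229 bits). KL divergence is asymmetric: D_KL(P||Q) ≠ D_KL(Q||P) in general.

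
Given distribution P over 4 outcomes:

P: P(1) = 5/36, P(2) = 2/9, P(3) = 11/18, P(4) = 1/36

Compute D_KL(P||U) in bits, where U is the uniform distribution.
0.5444 bits

U(i) = 1/4 for all i

D_KL(P||U) = Σ P(x) log₂(P(x) / (1/4))
           = Σ P(x) log₂(P(x)) + log₂(4)
           = log₂(4) - H(P)

H(P) = -Σ P(x) log₂(P(x)):
  -P(1)·log₂(P(1)) = -(5/36)·log₂(5/36) = 0.39556
  -P(2)·log₂(P(2)) = -(2/9)·log₂(2/9) = 0.48221
  -P(3)·log₂(P(3)) = -(11/18)·log₂(11/18) = 0.43419
  -P(4)·log₂(P(4)) = -(1/36)·log₂(1/36) = 0.14361
H(P) = 0.39556 + 0.48221 + 0.43419 + 0.14361 = 1.45557 bits

log₂(4) = 2.00000 bits

D_KL(P||U) = 2.00000 - 1.45557 = 0.54443 ≈ 0.5444 bits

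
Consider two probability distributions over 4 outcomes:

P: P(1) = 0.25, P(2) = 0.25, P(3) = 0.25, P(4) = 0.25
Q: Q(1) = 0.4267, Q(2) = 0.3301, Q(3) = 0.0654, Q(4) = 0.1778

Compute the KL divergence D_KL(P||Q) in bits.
0.3135 bits

D_KL(P||Q) = Σ P(x) log₂(P(x)/Q(x))

Computing term by term:
  P(1)·log₂(P(1)/Q(1)) = 0.25·log₂(0.25/0.4267) = -0.19282
  P(2)·log₂(P(2)/Q(2)) = 0.25·log₂(0.25/0.3301) = -0.10024
  P(3)·log₂(P(3)/Q(3)) = 0.25·log₂(0.25/0.0654) = 0.48364
  P(4)·log₂(P(4)/Q(4)) = 0.25·log₂(0.25/0.1778) = 0.12292

D_KL(P||Q) = -0.19282 - 0.10024 + 0.48364 + 0.12292 = 0.31350 ≈ 0.3135 bits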